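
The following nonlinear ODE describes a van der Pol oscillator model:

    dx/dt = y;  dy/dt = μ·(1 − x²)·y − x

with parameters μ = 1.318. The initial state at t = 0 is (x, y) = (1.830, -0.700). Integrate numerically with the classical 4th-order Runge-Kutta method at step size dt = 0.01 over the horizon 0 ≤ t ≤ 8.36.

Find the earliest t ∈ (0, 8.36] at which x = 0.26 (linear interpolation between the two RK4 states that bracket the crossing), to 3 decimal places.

t=0.000: state=(1.830, -0.700)
step 1 (dt=0.01): k1=(-0.700, 0.337), k2=(-0.698, 0.324), k3=(-0.698, 0.324), k4=(-0.697, 0.311); state += dt/6·(k1+2k2+2k3+k4)
t=0.010: state=(1.823, -0.697)
t=0.020: state=(1.816, -0.694)
t=0.030: state=(1.809, -0.691)
continuing one RK4 step at a time; state shown every 50 steps (Δt=0.5):
t=0.500: state=(1.485, -0.731)
t=1.000: state=(1.060, -1.017)
t=1.500: state=(0.391, -1.780)
t=1.570: state=(0.261, -1.957)
next step: t=1.580: state=(0.241, -1.984) — x has crossed 0.26
linear interpolation between t=1.570 (0.26056) and t=1.580 (0.24086) → t≈1.570

t = 1.570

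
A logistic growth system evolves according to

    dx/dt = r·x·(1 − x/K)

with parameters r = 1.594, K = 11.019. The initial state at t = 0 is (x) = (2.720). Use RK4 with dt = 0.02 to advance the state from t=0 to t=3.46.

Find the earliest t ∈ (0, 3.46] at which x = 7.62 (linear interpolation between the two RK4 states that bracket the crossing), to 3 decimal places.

t = 1.206

t=0.000: state=(2.720)
step 1 (dt=0.02): k1=(3.265), k2=(3.292), k3=(3.292), k4=(3.318); state += dt/6·(k1+2k2+2k3+k4)
t=0.020: state=(2.786)
t=0.040: state=(2.853)
t=0.060: state=(2.921)
continuing one RK4 step at a time; state shown every 10 steps (Δt=0.2):
t=0.200: state=(3.424)
t=0.400: state=(4.217)
t=0.600: state=(5.072)
t=0.800: state=(5.948)
t=1.000: state=(6.803)
t=1.200: state=(7.596)
next step: t=1.220: state=(7.671) — x has crossed 7.62
linear interpolation between t=1.200 (7.59645) and t=1.220 (7.67122) → t≈1.206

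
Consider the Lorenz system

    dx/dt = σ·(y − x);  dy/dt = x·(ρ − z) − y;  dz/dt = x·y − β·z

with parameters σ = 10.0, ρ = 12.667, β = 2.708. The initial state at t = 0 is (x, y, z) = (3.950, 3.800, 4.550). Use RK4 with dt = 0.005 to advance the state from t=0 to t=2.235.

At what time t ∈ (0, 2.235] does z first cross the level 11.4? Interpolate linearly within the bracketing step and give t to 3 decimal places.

t=0.000: state=(3.950, 3.800, 4.550)
step 1 (dt=0.005): k1=(-1.500, 28.262, 2.689), k2=(-0.756, 28.135, 2.935), k3=(-0.778, 28.148, 2.939), k4=(-0.054, 28.032, 3.189); state += dt/6·(k1+2k2+2k3+k4)
t=0.005: state=(3.946, 3.941, 4.565)
t=0.010: state=(3.949, 4.080, 4.582)
t=0.015: state=(3.959, 4.219, 4.602)
continuing one RK4 step at a time; state shown every 20 steps (Δt=0.1):
t=0.100: state=(4.877, 6.590, 5.461)
t=0.200: state=(6.976, 9.241, 8.380)
t=0.260: state=(8.222, 9.971, 11.237)
next step: t=0.265: state=(8.307, 9.975, 11.496) — z has crossed 11.4
linear interpolation between t=0.260 (11.23728) and t=0.265 (11.49556) → t≈0.263

t = 0.263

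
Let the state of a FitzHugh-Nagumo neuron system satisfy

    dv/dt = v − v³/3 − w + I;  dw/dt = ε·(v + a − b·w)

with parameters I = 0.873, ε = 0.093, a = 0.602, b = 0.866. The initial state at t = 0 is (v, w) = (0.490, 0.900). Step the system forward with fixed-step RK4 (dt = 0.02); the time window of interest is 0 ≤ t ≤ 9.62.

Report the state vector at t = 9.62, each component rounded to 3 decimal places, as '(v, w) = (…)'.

t=0.000: state=(0.490, 0.900)
step 1 (dt=0.02): k1=(0.424, 0.029), k2=(0.427, 0.029), k3=(0.427, 0.029), k4=(0.430, 0.030); state += dt/6·(k1+2k2+2k3+k4)
t=0.020: state=(0.499, 0.901)
t=0.040: state=(0.507, 0.901)
t=0.060: state=(0.516, 0.902)
continuing one RK4 step at a time; state shown every 25 steps (Δt=0.5):
t=0.500: state=(0.737, 0.920)
t=1.000: state=(1.030, 0.951)
t=1.500: state=(1.295, 0.994)
t=2.000: state=(1.468, 1.046)
t=2.500: state=(1.546, 1.101)
t=3.000: state=(1.566, 1.156)
t=3.500: state=(1.556, 1.209)
t=4.000: state=(1.533, 1.259)
t=4.500: state=(1.504, 1.306)
t=5.000: state=(1.471, 1.350)
t=5.500: state=(1.437, 1.390)
t=6.000: state=(1.402, 1.428)
t=6.500: state=(1.366, 1.462)
t=7.000: state=(1.330, 1.493)
t=7.500: state=(1.292, 1.521)
t=8.000: state=(1.254, 1.547)
t=8.500: state=(1.215, 1.569)
t=9.000: state=(1.175, 1.589)
t=9.500: state=(1.133, 1.606)
t=9.620: state=(1.123, 1.610)

(v, w) = (1.123, 1.610)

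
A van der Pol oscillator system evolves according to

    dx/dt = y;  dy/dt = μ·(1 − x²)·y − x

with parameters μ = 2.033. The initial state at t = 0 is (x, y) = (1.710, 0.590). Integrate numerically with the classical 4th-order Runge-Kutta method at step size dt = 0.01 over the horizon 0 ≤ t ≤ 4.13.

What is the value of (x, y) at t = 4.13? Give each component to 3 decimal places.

t=0.000: state=(1.710, 0.590)
step 1 (dt=0.01): k1=(0.590, -4.018), k2=(0.570, -3.954), k3=(0.570, -3.955), k4=(0.550, -3.891); state += dt/6·(k1+2k2+2k3+k4)
t=0.010: state=(1.716, 0.550)
t=0.020: state=(1.721, 0.512)
t=0.030: state=(1.726, 0.475)
continuing one RK4 step at a time; state shown every 20 steps (Δt=0.2):
t=0.200: state=(1.764, 0.020)
t=0.400: state=(1.739, -0.229)
t=0.600: state=(1.681, -0.343)
t=0.800: state=(1.605, -0.410)
t=1.000: state=(1.518, -0.466)
t=1.200: state=(1.419, -0.527)
t=1.400: state=(1.306, -0.603)
t=1.600: state=(1.176, -0.708)
t=1.800: state=(1.019, -0.863)
t=2.000: state=(0.825, -1.106)
t=2.200: state=(0.566, -1.515)
t=2.400: state=(0.199, -2.223)
t=2.600: state=(-0.349, -3.291)
t=2.800: state=(-1.086, -3.809)
t=3.000: state=(-1.719, -2.237)
t=3.200: state=(-1.981, -0.569)
t=3.400: state=(-2.019, 0.065)
t=3.600: state=(-1.983, 0.251)
t=3.800: state=(-1.926, 0.313)
t=4.000: state=(-1.860, 0.345)
t=4.130: state=(-1.814, 0.362)

(x, y) = (-1.814, 0.362)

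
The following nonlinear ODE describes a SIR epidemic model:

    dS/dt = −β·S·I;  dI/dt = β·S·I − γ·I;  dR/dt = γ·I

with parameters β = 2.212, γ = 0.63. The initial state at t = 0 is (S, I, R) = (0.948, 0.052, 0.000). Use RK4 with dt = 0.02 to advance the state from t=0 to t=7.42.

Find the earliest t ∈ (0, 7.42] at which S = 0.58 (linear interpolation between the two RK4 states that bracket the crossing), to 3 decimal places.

t=0.000: state=(0.948, 0.052, 0.000)
step 1 (dt=0.02): k1=(-0.109, 0.076, 0.033), k2=(-0.111, 0.077, 0.033), k3=(-0.111, 0.077, 0.033), k4=(-0.112, 0.078, 0.034); state += dt/6·(k1+2k2+2k3+k4)
t=0.020: state=(0.946, 0.054, 0.001)
t=0.040: state=(0.944, 0.055, 0.001)
t=0.060: state=(0.941, 0.057, 0.002)
continuing one RK4 step at a time; state shown every 25 steps (Δt=0.5):
t=0.500: state=(0.872, 0.104, 0.024)
t=1.000: state=(0.744, 0.187, 0.069)
t=1.480: state=(0.581, 0.280, 0.140)
next step: t=1.500: state=(0.574, 0.283, 0.143) — S has crossed 0.58
linear interpolation between t=1.480 (0.58071) and t=1.500 (0.57353) → t≈1.482

t = 1.482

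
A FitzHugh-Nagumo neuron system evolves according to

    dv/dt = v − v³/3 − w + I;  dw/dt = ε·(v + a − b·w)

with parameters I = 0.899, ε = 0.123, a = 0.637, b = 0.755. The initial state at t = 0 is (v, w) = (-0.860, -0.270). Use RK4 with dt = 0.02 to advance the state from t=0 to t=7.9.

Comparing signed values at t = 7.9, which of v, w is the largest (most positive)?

largest component: v

t=0.000: state=(-0.860, -0.270)
step 1 (dt=0.02): k1=(0.521, -0.002), k2=(0.522, -0.002), k3=(0.522, -0.002), k4=(0.524, -0.001); state += dt/6·(k1+2k2+2k3+k4)
t=0.020: state=(-0.850, -0.270)
t=0.040: state=(-0.839, -0.270)
t=0.060: state=(-0.828, -0.270)
continuing one RK4 step at a time; state shown every 25 steps (Δt=0.5):
t=0.500: state=(-0.572, -0.263)
t=1.000: state=(-0.179, -0.236)
t=1.500: state=(0.424, -0.181)
t=2.000: state=(1.238, -0.084)
t=2.500: state=(1.816, 0.052)
t=3.000: state=(1.979, 0.203)
t=3.500: state=(1.979, 0.352)
t=4.000: state=(1.941, 0.492)
t=4.500: state=(1.894, 0.623)
t=5.000: state=(1.846, 0.745)
t=5.500: state=(1.797, 0.859)
t=6.000: state=(1.748, 0.965)
t=6.500: state=(1.699, 1.063)
t=7.000: state=(1.649, 1.154)
t=7.500: state=(1.598, 1.237)
t=7.900: state=(1.558, 1.299)
compare at T: v=1.558, w=1.299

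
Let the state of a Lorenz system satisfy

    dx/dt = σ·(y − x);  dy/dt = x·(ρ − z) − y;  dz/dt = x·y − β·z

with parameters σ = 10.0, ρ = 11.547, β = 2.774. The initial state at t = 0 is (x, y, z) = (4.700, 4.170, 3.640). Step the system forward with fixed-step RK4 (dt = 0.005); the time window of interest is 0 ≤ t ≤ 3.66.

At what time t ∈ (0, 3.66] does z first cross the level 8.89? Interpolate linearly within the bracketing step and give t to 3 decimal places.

t = 0.203

t=0.000: state=(4.700, 4.170, 3.640)
step 1 (dt=0.005): k1=(-5.300, 32.993, 9.502), k2=(-4.343, 32.694, 9.767), k3=(-4.374, 32.711, 9.772), k4=(-3.446, 32.428, 10.040); state += dt/6·(k1+2k2+2k3+k4)
t=0.005: state=(4.678, 4.334, 3.689)
t=0.010: state=(4.665, 4.494, 3.740)
t=0.015: state=(4.661, 4.653, 3.795)
continuing one RK4 step at a time; state shown every 40 steps (Δt=0.2):
t=0.200: state=(7.397, 9.273, 8.750)
next step: t=0.205: state=(7.490, 9.326, 8.973) — z has crossed 8.89
linear interpolation between t=0.200 (8.75020) and t=0.205 (8.97344) → t≈0.203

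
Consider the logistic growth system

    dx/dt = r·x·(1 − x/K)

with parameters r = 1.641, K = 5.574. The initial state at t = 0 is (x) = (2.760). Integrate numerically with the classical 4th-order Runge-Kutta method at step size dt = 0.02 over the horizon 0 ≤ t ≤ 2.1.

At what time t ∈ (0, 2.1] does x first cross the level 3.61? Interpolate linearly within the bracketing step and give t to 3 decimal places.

t=0.000: state=(2.760)
step 1 (dt=0.02): k1=(2.287), k2=(2.287), k3=(2.287), k4=(2.287); state += dt/6·(k1+2k2+2k3+k4)
t=0.020: state=(2.806)
t=0.040: state=(2.851)
t=0.060: state=(2.897)
continuing one RK4 step at a time; state shown every 5 steps (Δt=0.1):
t=0.100: state=(2.988)
t=0.200: state=(3.214)
t=0.300: state=(3.434)
t=0.380: state=(3.604)
next step: t=0.400: state=(3.646) — x has crossed 3.61
linear interpolation between t=0.380 (3.60425) and t=0.400 (3.64584) → t≈0.383

t = 0.383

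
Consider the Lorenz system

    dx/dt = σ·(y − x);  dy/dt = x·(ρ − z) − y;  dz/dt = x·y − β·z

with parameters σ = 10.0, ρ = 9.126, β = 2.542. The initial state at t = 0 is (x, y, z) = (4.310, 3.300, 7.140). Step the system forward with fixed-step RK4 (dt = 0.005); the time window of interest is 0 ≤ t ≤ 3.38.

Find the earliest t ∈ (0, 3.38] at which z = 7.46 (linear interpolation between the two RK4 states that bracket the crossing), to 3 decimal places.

t = 0.399

t=0.000: state=(4.310, 3.300, 7.140)
step 1 (dt=0.005): k1=(-10.100, 5.260, -3.927), k2=(-9.716, 5.238, -3.929), k3=(-9.726, 5.240, -3.926), k4=(-9.352, 5.221, -3.926); state += dt/6·(k1+2k2+2k3+k4)
t=0.005: state=(4.261, 3.326, 7.120)
t=0.010: state=(4.216, 3.352, 7.101)
t=0.015: state=(4.175, 3.378, 7.081)
continuing one RK4 step at a time; state shown every 40 steps (Δt=0.2):
t=0.200: state=(4.026, 4.349, 6.684)
t=0.395: state=(4.851, 5.265, 7.431)
next step: t=0.400: state=(4.872, 5.280, 7.465) — z has crossed 7.46
linear interpolation between t=0.395 (7.43141) and t=0.400 (7.46492) → t≈0.399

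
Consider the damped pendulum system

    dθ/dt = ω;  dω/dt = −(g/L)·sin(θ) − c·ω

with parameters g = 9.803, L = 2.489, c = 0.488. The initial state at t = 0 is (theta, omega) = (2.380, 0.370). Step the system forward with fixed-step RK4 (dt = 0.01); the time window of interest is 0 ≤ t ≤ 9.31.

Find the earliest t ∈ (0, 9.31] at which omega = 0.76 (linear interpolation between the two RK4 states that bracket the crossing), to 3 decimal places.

t = 2.532

t=0.000: state=(2.380, 0.370)
step 1 (dt=0.01): k1=(0.370, -2.898), k2=(0.356, -2.886), k3=(0.356, -2.886), k4=(0.341, -2.874); state += dt/6·(k1+2k2+2k3+k4)
t=0.010: state=(2.384, 0.341)
t=0.020: state=(2.387, 0.313)
t=0.030: state=(2.390, 0.284)
continuing one RK4 step at a time; state shown every 50 steps (Δt=0.5):
t=0.500: state=(2.232, -0.943)
t=1.000: state=(1.409, -2.364)
t=1.500: state=(0.007, -2.889)
t=2.000: state=(-1.091, -1.278)
t=2.500: state=(-1.232, 0.652)
t=2.530: state=(-1.211, 0.753)
next step: t=2.540: state=(-1.203, 0.786) — omega has crossed 0.76
linear interpolation between t=2.530 (0.75268) and t=2.540 (0.78574) → t≈2.532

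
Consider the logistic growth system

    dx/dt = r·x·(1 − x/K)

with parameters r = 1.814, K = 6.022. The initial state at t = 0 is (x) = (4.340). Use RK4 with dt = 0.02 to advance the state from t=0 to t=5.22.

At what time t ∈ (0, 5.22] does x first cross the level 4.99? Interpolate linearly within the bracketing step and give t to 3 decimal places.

t=0.000: state=(4.340)
step 1 (dt=0.02): k1=(2.199), k2=(2.181), k3=(2.181), k4=(2.163); state += dt/6·(k1+2k2+2k3+k4)
t=0.020: state=(4.384)
t=0.040: state=(4.427)
t=0.060: state=(4.469)
continuing one RK4 step at a time; state shown every 10 steps (Δt=0.2):
t=0.200: state=(4.743)
t=0.340: state=(4.980)
next step: t=0.360: state=(5.011) — x has crossed 4.99
linear interpolation between t=0.340 (4.98031) and t=0.360 (5.01120) → t≈0.346

t = 0.346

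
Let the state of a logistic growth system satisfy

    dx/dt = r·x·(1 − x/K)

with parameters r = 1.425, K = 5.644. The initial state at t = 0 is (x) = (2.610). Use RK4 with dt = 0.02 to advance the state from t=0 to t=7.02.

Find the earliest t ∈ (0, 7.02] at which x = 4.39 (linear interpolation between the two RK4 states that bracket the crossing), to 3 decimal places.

t = 0.985

t=0.000: state=(2.610)
step 1 (dt=0.02): k1=(1.999), k2=(2.001), k3=(2.001), k4=(2.003); state += dt/6·(k1+2k2+2k3+k4)
t=0.020: state=(2.650)
t=0.040: state=(2.690)
t=0.060: state=(2.730)
continuing one RK4 step at a time; state shown every 25 steps (Δt=0.5):
t=0.500: state=(3.595)
t=0.980: state=(4.383)
next step: t=1.000: state=(4.411) — x has crossed 4.39
linear interpolation between t=0.980 (4.38314) and t=1.000 (4.41082) → t≈0.985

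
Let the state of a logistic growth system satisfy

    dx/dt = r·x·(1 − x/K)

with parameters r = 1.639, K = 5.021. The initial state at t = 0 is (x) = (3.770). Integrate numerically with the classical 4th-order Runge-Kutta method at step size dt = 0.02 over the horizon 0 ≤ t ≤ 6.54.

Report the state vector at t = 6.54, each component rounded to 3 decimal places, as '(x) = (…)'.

(x) = (5.021)

t=0.000: state=(3.770)
step 1 (dt=0.02): k1=(1.540), k2=(1.527), k3=(1.527), k4=(1.514); state += dt/6·(k1+2k2+2k3+k4)
t=0.020: state=(3.801)
t=0.040: state=(3.831)
t=0.060: state=(3.860)
continuing one RK4 step at a time; state shown every 25 steps (Δt=0.5):
t=0.500: state=(4.380)
t=1.000: state=(4.717)
t=1.500: state=(4.882)
t=2.000: state=(4.959)
t=2.500: state=(4.993)
t=3.000: state=(5.009)
t=3.500: state=(5.016)
t=4.000: state=(5.019)
t=4.500: state=(5.020)
t=5.000: state=(5.021)
t=5.500: state=(5.021)
t=6.000: state=(5.021)
t=6.500: state=(5.021)
t=6.540: state=(5.021)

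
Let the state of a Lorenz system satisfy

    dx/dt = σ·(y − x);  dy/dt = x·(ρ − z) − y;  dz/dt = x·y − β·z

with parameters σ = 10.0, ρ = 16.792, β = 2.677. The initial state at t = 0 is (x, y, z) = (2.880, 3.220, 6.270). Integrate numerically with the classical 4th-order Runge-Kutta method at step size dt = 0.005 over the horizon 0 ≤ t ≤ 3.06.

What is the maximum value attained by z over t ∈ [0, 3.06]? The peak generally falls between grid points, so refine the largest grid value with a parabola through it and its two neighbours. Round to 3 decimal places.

max z = 23.360

t=0.000: state=(2.880, 3.220, 6.270)
step 1 (dt=0.005): k1=(3.400, 27.083, -7.511), k2=(3.992, 27.159, -7.238), k3=(3.979, 27.173, -7.234), k4=(4.560, 27.262, -6.956); state += dt/6·(k1+2k2+2k3+k4)
t=0.005: state=(2.900, 3.356, 6.234)
t=0.010: state=(2.926, 3.493, 6.200)
t=0.015: state=(2.957, 3.631, 6.170)
continuing one RK4 step at a time; state shown every 20 steps (Δt=0.1):
t=0.100: state=(4.193, 6.364, 6.258)
t=0.200: state=(7.121, 10.691, 9.091)
t=0.300: state=(10.529, 12.993, 16.775)
t=0.400: state=(10.469, 7.701, 23.190)
t=0.500: state=(6.413, 2.117, 21.172)
t=0.600: state=(3.098, 0.890, 16.715)
t=0.700: state=(1.792, 1.215, 12.988)
t=0.800: state=(1.675, 1.938, 10.165)
t=0.900: state=(2.257, 3.167, 8.209)
t=1.000: state=(3.573, 5.354, 7.362)
t=1.100: state=(5.921, 8.839, 8.613)
t=1.200: state=(9.094, 12.102, 13.800)
t=1.300: state=(10.619, 10.055, 20.949)
t=1.400: state=(8.067, 4.253, 21.963)
t=1.500: state=(4.531, 1.728, 18.276)
t=1.600: state=(2.676, 1.676, 14.462)
t=1.700: state=(2.283, 2.397, 11.483)
t=1.800: state=(2.795, 3.693, 9.449)
t=1.900: state=(4.115, 5.890, 8.673)
t=2.000: state=(6.374, 9.069, 10.120)
t=2.100: state=(9.090, 11.407, 15.017)
t=2.200: state=(9.964, 9.042, 20.634)
t=2.300: state=(7.584, 4.356, 20.944)
t=2.400: state=(4.663, 2.378, 17.679)
t=2.500: state=(3.178, 2.431, 14.287)
t=2.600: state=(2.996, 3.311, 11.676)
t=2.700: state=(3.735, 4.892, 10.125)
t=2.800: state=(5.319, 7.323, 10.177)
t=2.900: state=(7.598, 9.968, 12.812)
t=3.000: state=(9.398, 10.212, 17.742)
t=3.060: state=(9.358, 8.391, 20.030)
largest grid value and its neighbours: z(0.415)=23.35375, z(0.420)=23.35923, z(0.425)=23.34181
parabola through these three points peaks at t≈0.419 with z≈23.36001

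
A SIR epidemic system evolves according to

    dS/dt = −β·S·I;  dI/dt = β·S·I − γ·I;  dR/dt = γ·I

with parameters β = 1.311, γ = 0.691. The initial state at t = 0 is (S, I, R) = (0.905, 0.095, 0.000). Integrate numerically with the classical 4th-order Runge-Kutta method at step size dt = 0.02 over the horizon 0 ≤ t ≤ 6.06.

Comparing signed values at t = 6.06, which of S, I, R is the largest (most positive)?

largest component: R

t=0.000: state=(0.905, 0.095, 0.000)
step 1 (dt=0.02): k1=(-0.113, 0.047, 0.066), k2=(-0.113, 0.047, 0.066), k3=(-0.113, 0.047, 0.066), k4=(-0.114, 0.047, 0.066); state += dt/6·(k1+2k2+2k3+k4)
t=0.020: state=(0.903, 0.096, 0.001)
t=0.040: state=(0.900, 0.097, 0.003)
t=0.060: state=(0.898, 0.098, 0.004)
continuing one RK4 step at a time; state shown every 10 steps (Δt=0.2):
t=0.200: state=(0.882, 0.105, 0.014)
t=0.400: state=(0.857, 0.114, 0.029)
t=0.600: state=(0.830, 0.124, 0.045)
t=0.800: state=(0.803, 0.134, 0.063)
t=1.000: state=(0.774, 0.144, 0.082)
t=1.200: state=(0.744, 0.153, 0.103)
t=1.400: state=(0.714, 0.161, 0.125)
t=1.600: state=(0.684, 0.168, 0.147)
t=1.800: state=(0.654, 0.175, 0.171)
t=2.000: state=(0.624, 0.180, 0.196)
t=2.200: state=(0.595, 0.184, 0.221)
t=2.400: state=(0.567, 0.187, 0.246)
t=2.600: state=(0.540, 0.188, 0.272)
t=2.800: state=(0.514, 0.188, 0.298)
t=3.000: state=(0.489, 0.187, 0.324)
t=3.200: state=(0.466, 0.184, 0.350)
t=3.400: state=(0.444, 0.181, 0.375)
t=3.600: state=(0.424, 0.176, 0.400)
t=3.800: state=(0.405, 0.171, 0.424)
t=4.000: state=(0.388, 0.165, 0.447)
t=4.200: state=(0.371, 0.159, 0.469)
t=4.400: state=(0.357, 0.152, 0.491)
t=4.600: state=(0.343, 0.146, 0.512)
t=4.800: state=(0.330, 0.138, 0.531)
t=5.000: state=(0.319, 0.131, 0.550)
t=5.200: state=(0.308, 0.124, 0.567)
t=5.400: state=(0.299, 0.117, 0.584)
t=5.600: state=(0.290, 0.110, 0.600)
t=5.800: state=(0.282, 0.103, 0.615)
t=6.000: state=(0.275, 0.097, 0.628)
t=6.060: state=(0.273, 0.095, 0.632)
compare at T: S=0.273, I=0.095, R=0.632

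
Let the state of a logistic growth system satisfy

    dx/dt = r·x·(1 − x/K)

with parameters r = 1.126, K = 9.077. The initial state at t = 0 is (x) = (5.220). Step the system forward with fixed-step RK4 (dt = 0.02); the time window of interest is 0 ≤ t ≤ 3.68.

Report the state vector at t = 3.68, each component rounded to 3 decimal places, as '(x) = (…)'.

t=0.000: state=(5.220)
step 1 (dt=0.02): k1=(2.498), k2=(2.493), k3=(2.493), k4=(2.489); state += dt/6·(k1+2k2+2k3+k4)
t=0.020: state=(5.270)
t=0.040: state=(5.320)
t=0.060: state=(5.369)
continuing one RK4 step at a time; state shown every 10 steps (Δt=0.2):
t=0.200: state=(5.709)
t=0.400: state=(6.171)
t=0.600: state=(6.597)
t=0.800: state=(6.981)
t=1.000: state=(7.322)
t=1.200: state=(7.619)
t=1.400: state=(7.874)
t=1.600: state=(8.090)
t=1.800: state=(8.272)
t=2.000: state=(8.422)
t=2.200: state=(8.547)
t=2.400: state=(8.649)
t=2.600: state=(8.732)
t=2.800: state=(8.799)
t=3.000: state=(8.854)
t=3.200: state=(8.898)
t=3.400: state=(8.933)
t=3.600: state=(8.962)
t=3.680: state=(8.972)

(x) = (8.972)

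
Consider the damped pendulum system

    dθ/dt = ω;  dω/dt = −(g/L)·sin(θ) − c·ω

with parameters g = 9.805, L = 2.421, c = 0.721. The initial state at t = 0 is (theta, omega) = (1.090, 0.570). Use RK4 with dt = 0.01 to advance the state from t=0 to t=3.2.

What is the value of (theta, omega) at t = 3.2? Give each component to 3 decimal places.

(theta, omega) = (0.294, 0.345)

t=0.000: state=(1.090, 0.570)
step 1 (dt=0.01): k1=(0.570, -4.002), k2=(0.550, -3.993), k3=(0.550, -3.993), k4=(0.530, -3.983); state += dt/6·(k1+2k2+2k3+k4)
t=0.010: state=(1.096, 0.530)
t=0.020: state=(1.101, 0.490)
t=0.030: state=(1.105, 0.451)
continuing one RK4 step at a time; state shown every 20 steps (Δt=0.2):
t=0.200: state=(1.127, -0.186)
t=0.400: state=(1.023, -0.827)
t=0.600: state=(0.806, -1.315)
t=0.800: state=(0.511, -1.599)
t=1.000: state=(0.183, -1.637)
t=1.200: state=(-0.128, -1.433)
t=1.400: state=(-0.378, -1.045)
t=1.600: state=(-0.540, -0.564)
t=1.800: state=(-0.603, -0.075)
t=2.000: state=(-0.574, 0.358)
t=2.200: state=(-0.467, 0.687)
t=2.400: state=(-0.308, 0.881)
t=2.600: state=(-0.125, 0.923)
t=2.800: state=(0.052, 0.824)
t=3.000: state=(0.197, 0.615)
t=3.200: state=(0.294, 0.345)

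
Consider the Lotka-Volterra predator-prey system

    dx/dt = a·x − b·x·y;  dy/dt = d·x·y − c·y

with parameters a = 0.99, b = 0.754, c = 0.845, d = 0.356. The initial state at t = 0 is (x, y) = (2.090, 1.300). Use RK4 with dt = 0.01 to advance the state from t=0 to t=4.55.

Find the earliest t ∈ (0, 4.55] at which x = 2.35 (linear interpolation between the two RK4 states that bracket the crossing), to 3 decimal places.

t = 1.619

t=0.000: state=(2.090, 1.300)
step 1 (dt=0.01): k1=(0.020, -0.131), k2=(0.022, -0.131), k3=(0.022, -0.131), k4=(0.023, -0.131); state += dt/6·(k1+2k2+2k3+k4)
t=0.010: state=(2.090, 1.299)
t=0.020: state=(2.090, 1.297)
t=0.030: state=(2.091, 1.296)
continuing one RK4 step at a time; state shown every 20 steps (Δt=0.2):
t=0.200: state=(2.098, 1.274)
t=0.400: state=(2.114, 1.250)
t=0.600: state=(2.138, 1.228)
t=0.800: state=(2.169, 1.209)
t=1.000: state=(2.206, 1.193)
t=1.200: state=(2.248, 1.181)
t=1.400: state=(2.295, 1.172)
t=1.600: state=(2.345, 1.168)
t=1.610: state=(2.348, 1.168)
next step: t=1.620: state=(2.350, 1.168) — x has crossed 2.35
linear interpolation between t=1.610 (2.34770) and t=1.620 (2.35028) → t≈1.619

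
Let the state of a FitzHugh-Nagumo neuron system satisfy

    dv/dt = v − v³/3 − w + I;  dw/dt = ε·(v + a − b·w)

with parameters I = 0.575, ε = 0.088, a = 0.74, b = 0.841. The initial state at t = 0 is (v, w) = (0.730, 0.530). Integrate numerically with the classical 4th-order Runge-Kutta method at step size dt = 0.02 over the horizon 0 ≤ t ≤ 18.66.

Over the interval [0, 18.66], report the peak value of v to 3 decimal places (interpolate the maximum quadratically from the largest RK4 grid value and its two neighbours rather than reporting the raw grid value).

t=0.000: state=(0.730, 0.530)
step 1 (dt=0.02): k1=(0.645, 0.090), k2=(0.647, 0.091), k3=(0.647, 0.091), k4=(0.649, 0.091); state += dt/6·(k1+2k2+2k3+k4)
t=0.020: state=(0.743, 0.532)
t=0.040: state=(0.756, 0.534)
t=0.060: state=(0.769, 0.535)
continuing one RK4 step at a time; state shown every 50 steps (Δt=1):
t=1.000: state=(1.350, 0.645)
t=2.000: state=(1.579, 0.789)
t=3.000: state=(1.561, 0.929)
t=4.000: state=(1.485, 1.055)
t=5.000: state=(1.393, 1.165)
t=6.000: state=(1.290, 1.258)
t=7.000: state=(1.173, 1.336)
t=8.000: state=(1.034, 1.397)
t=9.000: state=(0.850, 1.440)
t=10.000: state=(0.563, 1.461)
t=11.000: state=(-0.029, 1.446)
t=12.000: state=(-1.311, 1.352)
t=13.000: state=(-1.939, 1.171)
t=14.000: state=(-1.930, 0.985)
t=15.000: state=(-1.868, 0.816)
t=16.000: state=(-1.804, 0.665)
t=17.000: state=(-1.741, 0.530)
t=18.000: state=(-1.678, 0.410)
t=18.660: state=(-1.637, 0.339)
largest grid value and its neighbours: v(2.280)=1.58594, v(2.300)=1.58595, v(2.320)=1.58590
parabola through these three points peaks at t≈2.293 with v≈1.58595

max v = 1.586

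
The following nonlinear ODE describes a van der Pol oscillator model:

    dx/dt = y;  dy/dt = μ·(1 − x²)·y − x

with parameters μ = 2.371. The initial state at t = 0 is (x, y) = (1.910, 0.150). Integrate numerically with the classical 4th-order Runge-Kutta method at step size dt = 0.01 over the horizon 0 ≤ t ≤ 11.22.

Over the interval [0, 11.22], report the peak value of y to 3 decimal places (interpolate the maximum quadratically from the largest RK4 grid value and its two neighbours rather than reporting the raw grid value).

max y = 4.274

t=0.000: state=(1.910, 0.150)
step 1 (dt=0.01): k1=(0.150, -2.852), k2=(0.136, -2.764), k3=(0.136, -2.767), k4=(0.122, -2.681); state += dt/6·(k1+2k2+2k3+k4)
t=0.010: state=(1.911, 0.122)
t=0.020: state=(1.912, 0.096)
t=0.030: state=(1.913, 0.072)
continuing one RK4 step at a time; state shown every 50 steps (Δt=0.5):
t=0.500: state=(1.826, -0.295)
t=1.000: state=(1.660, -0.365)
t=1.500: state=(1.457, -0.456)
t=2.000: state=(1.189, -0.642)
t=2.500: state=(0.762, -1.174)
t=3.000: state=(-0.256, -3.397)
t=3.500: state=(-1.918, -1.173)
t=4.000: state=(-1.981, 0.240)
t=4.500: state=(-1.839, 0.309)
t=5.000: state=(-1.672, 0.362)
t=5.500: state=(-1.472, 0.449)
t=6.000: state=(-1.210, 0.623)
t=6.500: state=(-0.800, 1.113)
t=7.000: state=(0.147, 3.155)
t=7.500: state=(1.874, 1.512)
t=8.000: state=(1.988, -0.228)
t=8.500: state=(1.850, -0.306)
t=9.000: state=(1.684, -0.358)
t=9.500: state=(1.487, -0.441)
t=10.000: state=(1.230, -0.606)
t=10.500: state=(0.836, -1.057)
t=11.000: state=(-0.045, -2.920)
t=11.220: state=(-0.852, -4.251)
largest grid value and its neighbours: y(7.200)=4.26973, y(7.210)=4.27399, y(7.220)=4.26959
parabola through these three points peaks at t≈7.210 with y≈4.27399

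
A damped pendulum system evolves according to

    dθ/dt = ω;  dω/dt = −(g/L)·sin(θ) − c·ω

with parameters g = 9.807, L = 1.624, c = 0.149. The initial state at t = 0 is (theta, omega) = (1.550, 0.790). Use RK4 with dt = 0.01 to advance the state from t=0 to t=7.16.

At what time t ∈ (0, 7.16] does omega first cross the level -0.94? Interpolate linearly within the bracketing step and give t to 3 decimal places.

t = 0.287

t=0.000: state=(1.550, 0.790)
step 1 (dt=0.01): k1=(0.790, -6.155), k2=(0.759, -6.151), k3=(0.759, -6.151), k4=(0.728, -6.147); state += dt/6·(k1+2k2+2k3+k4)
t=0.010: state=(1.558, 0.728)
t=0.020: state=(1.565, 0.667)
t=0.030: state=(1.571, 0.606)
continuing one RK4 step at a time; state shown every 25 steps (Δt=0.25):
t=0.250: state=(1.558, -0.721)
t=0.280: state=(1.533, -0.898)
next step: t=0.290: state=(1.524, -0.957) — omega has crossed -0.94
linear interpolation between t=0.280 (-0.89799) and t=0.290 (-0.95695) → t≈0.287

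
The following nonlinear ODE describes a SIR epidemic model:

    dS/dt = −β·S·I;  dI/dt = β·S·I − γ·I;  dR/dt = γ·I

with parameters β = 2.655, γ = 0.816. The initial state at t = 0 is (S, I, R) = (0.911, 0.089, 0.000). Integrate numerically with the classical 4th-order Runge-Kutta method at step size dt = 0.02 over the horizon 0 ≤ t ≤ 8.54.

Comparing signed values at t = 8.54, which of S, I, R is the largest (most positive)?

t=0.000: state=(0.911, 0.089, 0.000)
step 1 (dt=0.02): k1=(-0.215, 0.143, 0.073), k2=(-0.218, 0.144, 0.074), k3=(-0.218, 0.144, 0.074), k4=(-0.221, 0.146, 0.075); state += dt/6·(k1+2k2+2k3+k4)
t=0.020: state=(0.907, 0.092, 0.001)
t=0.040: state=(0.902, 0.095, 0.003)
t=0.060: state=(0.898, 0.098, 0.005)
continuing one RK4 step at a time; state shown every 25 steps (Δt=0.5):
t=0.500: state=(0.765, 0.182, 0.054)
t=1.000: state=(0.558, 0.291, 0.151)
t=1.500: state=(0.360, 0.355, 0.285)
t=2.000: state=(0.225, 0.345, 0.430)
t=2.500: state=(0.147, 0.292, 0.561)
t=3.000: state=(0.104, 0.229, 0.667)
t=3.500: state=(0.080, 0.172, 0.748)
t=4.000: state=(0.066, 0.126, 0.809)
t=4.500: state=(0.057, 0.091, 0.853)
t=5.000: state=(0.051, 0.065, 0.884)
t=5.500: state=(0.048, 0.046, 0.906)
t=6.000: state=(0.045, 0.032, 0.922)
t=6.500: state=(0.044, 0.023, 0.933)
t=7.000: state=(0.043, 0.016, 0.941)
t=7.500: state=(0.042, 0.011, 0.947)
t=8.000: state=(0.041, 0.008, 0.951)
t=8.500: state=(0.041, 0.006, 0.953)
t=8.540: state=(0.041, 0.005, 0.954)
compare at T: S=0.041, I=0.005, R=0.954

largest component: R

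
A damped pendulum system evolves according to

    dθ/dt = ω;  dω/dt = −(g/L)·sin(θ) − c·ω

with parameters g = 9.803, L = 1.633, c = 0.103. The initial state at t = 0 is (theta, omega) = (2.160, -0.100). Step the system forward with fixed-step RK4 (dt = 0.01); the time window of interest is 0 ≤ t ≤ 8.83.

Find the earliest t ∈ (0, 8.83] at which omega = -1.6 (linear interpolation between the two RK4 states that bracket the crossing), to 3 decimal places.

t = 0.291

t=0.000: state=(2.160, -0.100)
step 1 (dt=0.01): k1=(-0.100, -4.981), k2=(-0.125, -4.980), k3=(-0.125, -4.980), k4=(-0.150, -4.980); state += dt/6·(k1+2k2+2k3+k4)
t=0.010: state=(2.159, -0.150)
t=0.020: state=(2.157, -0.200)
t=0.030: state=(2.155, -0.249)
t=0.290: state=(1.918, -1.595)
next step: t=0.300: state=(1.902, -1.650) — omega has crossed -1.6
linear interpolation between t=0.290 (-1.59542) and t=0.300 (-1.65036) → t≈0.291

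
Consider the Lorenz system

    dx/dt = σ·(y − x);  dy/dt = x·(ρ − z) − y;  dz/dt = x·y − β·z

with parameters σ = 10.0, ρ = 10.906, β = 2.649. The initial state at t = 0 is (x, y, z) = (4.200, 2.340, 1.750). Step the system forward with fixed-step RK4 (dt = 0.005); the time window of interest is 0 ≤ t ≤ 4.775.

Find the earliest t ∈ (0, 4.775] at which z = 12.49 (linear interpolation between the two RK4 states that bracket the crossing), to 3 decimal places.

t=0.000: state=(4.200, 2.340, 1.750)
step 1 (dt=0.005): k1=(-18.600, 36.115, 5.192), k2=(-17.232, 35.545, 5.424), k3=(-17.281, 35.576, 5.425), k4=(-15.957, 35.035, 5.650); state += dt/6·(k1+2k2+2k3+k4)
t=0.005: state=(4.114, 2.518, 1.777)
t=0.010: state=(4.040, 2.691, 1.806)
t=0.015: state=(3.978, 2.859, 1.838)
continuing one RK4 step at a time; state shown every 40 steps (Δt=0.2):
t=0.200: state=(6.008, 8.241, 5.192)
t=0.350: state=(8.676, 9.175, 12.391)
next step: t=0.355: state=(8.697, 9.060, 12.622) — z has crossed 12.49
linear interpolation between t=0.350 (12.39131) and t=0.355 (12.62170) → t≈0.352

t = 0.352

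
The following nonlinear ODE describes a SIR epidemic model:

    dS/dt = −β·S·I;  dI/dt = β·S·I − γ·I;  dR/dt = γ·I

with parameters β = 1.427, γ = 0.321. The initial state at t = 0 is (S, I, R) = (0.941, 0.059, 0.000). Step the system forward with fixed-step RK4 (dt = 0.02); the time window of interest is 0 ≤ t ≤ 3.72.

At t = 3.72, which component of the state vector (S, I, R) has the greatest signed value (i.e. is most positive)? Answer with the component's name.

t=0.000: state=(0.941, 0.059, 0.000)
step 1 (dt=0.02): k1=(-0.079, 0.060, 0.019), k2=(-0.080, 0.061, 0.019), k3=(-0.080, 0.061, 0.019), k4=(-0.081, 0.061, 0.019); state += dt/6·(k1+2k2+2k3+k4)
t=0.020: state=(0.939, 0.060, 0.000)
t=0.040: state=(0.938, 0.061, 0.001)
t=0.060: state=(0.936, 0.063, 0.001)
continuing one RK4 step at a time; state shown every 10 steps (Δt=0.2):
t=0.200: state=(0.924, 0.072, 0.004)
t=0.400: state=(0.903, 0.088, 0.009)
t=0.600: state=(0.878, 0.106, 0.016)
t=0.800: state=(0.849, 0.128, 0.023)
t=1.000: state=(0.816, 0.152, 0.032)
t=1.200: state=(0.779, 0.179, 0.043)
t=1.400: state=(0.737, 0.208, 0.055)
t=1.600: state=(0.691, 0.239, 0.069)
t=1.800: state=(0.643, 0.271, 0.086)
t=2.000: state=(0.592, 0.304, 0.104)
t=2.200: state=(0.541, 0.335, 0.125)
t=2.400: state=(0.489, 0.364, 0.147)
t=2.600: state=(0.439, 0.389, 0.171)
t=2.800: state=(0.392, 0.411, 0.197)
t=3.000: state=(0.348, 0.428, 0.224)
t=3.200: state=(0.307, 0.441, 0.252)
t=3.400: state=(0.270, 0.449, 0.281)
t=3.600: state=(0.238, 0.453, 0.309)
t=3.720: state=(0.220, 0.453, 0.327)
compare at T: S=0.220, I=0.453, R=0.327

largest component: I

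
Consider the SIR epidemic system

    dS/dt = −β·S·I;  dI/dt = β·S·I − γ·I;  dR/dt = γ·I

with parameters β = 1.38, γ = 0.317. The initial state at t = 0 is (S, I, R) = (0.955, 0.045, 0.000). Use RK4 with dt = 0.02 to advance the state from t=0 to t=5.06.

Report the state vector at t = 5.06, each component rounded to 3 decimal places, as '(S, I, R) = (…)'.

t=0.000: state=(0.955, 0.045, 0.000)
step 1 (dt=0.02): k1=(-0.059, 0.045, 0.014), k2=(-0.060, 0.045, 0.014), k3=(-0.060, 0.045, 0.014), k4=(-0.060, 0.046, 0.015); state += dt/6·(k1+2k2+2k3+k4)
t=0.020: state=(0.954, 0.046, 0.000)
t=0.040: state=(0.953, 0.047, 0.001)
t=0.060: state=(0.951, 0.048, 0.001)
continuing one RK4 step at a time; state shown every 10 steps (Δt=0.2):
t=0.200: state=(0.942, 0.055, 0.003)
t=0.400: state=(0.926, 0.067, 0.007)
t=0.600: state=(0.908, 0.081, 0.012)
t=0.800: state=(0.886, 0.097, 0.017)
t=1.000: state=(0.860, 0.116, 0.024)
t=1.200: state=(0.831, 0.137, 0.032)
t=1.400: state=(0.797, 0.161, 0.041)
t=1.600: state=(0.760, 0.188, 0.052)
t=1.800: state=(0.719, 0.216, 0.065)
t=2.000: state=(0.674, 0.246, 0.080)
t=2.200: state=(0.628, 0.276, 0.096)
t=2.400: state=(0.579, 0.306, 0.115)
t=2.600: state=(0.530, 0.335, 0.135)
t=2.800: state=(0.482, 0.361, 0.157)
t=3.000: state=(0.434, 0.385, 0.181)
t=3.200: state=(0.390, 0.404, 0.206)
t=3.400: state=(0.348, 0.420, 0.232)
t=3.600: state=(0.309, 0.432, 0.259)
t=3.800: state=(0.274, 0.439, 0.287)
t=4.000: state=(0.243, 0.443, 0.315)
t=4.200: state=(0.215, 0.442, 0.343)
t=4.400: state=(0.190, 0.439, 0.371)
t=4.600: state=(0.169, 0.433, 0.398)
t=4.800: state=(0.150, 0.425, 0.426)
t=5.000: state=(0.133, 0.414, 0.452)
t=5.060: state=(0.129, 0.411, 0.460)

(S, I, R) = (0.129, 0.411, 0.460)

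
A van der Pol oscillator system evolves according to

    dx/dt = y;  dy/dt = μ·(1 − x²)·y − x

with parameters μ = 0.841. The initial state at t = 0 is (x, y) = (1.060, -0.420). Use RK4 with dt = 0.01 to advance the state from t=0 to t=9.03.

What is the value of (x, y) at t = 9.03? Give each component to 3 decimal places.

(x, y) = (-1.944, 0.399)

t=0.000: state=(1.060, -0.420)
step 1 (dt=0.01): k1=(-0.420, -1.016), k2=(-0.425, -1.015), k3=(-0.425, -1.015), k4=(-0.430, -1.014); state += dt/6·(k1+2k2+2k3+k4)
t=0.010: state=(1.056, -0.430)
t=0.020: state=(1.051, -0.440)
t=0.030: state=(1.047, -0.450)
continuing one RK4 step at a time; state shown every 50 steps (Δt=0.5):
t=0.500: state=(0.724, -0.932)
t=1.000: state=(0.107, -1.566)
t=1.500: state=(-0.824, -2.022)
t=2.000: state=(-1.640, -0.991)
t=2.500: state=(-1.808, 0.175)
t=3.000: state=(-1.581, 0.674)
t=3.500: state=(-1.153, 1.047)
t=4.000: state=(-0.498, 1.628)
t=4.500: state=(0.523, 2.423)
t=5.000: state=(1.642, 1.604)
t=5.500: state=(1.991, -0.016)
t=6.000: state=(1.814, -0.589)
t=6.500: state=(1.443, -0.891)
t=7.000: state=(0.905, -1.304)
t=7.500: state=(0.082, -2.051)
t=8.000: state=(-1.106, -2.423)
t=8.500: state=(-1.926, -0.693)
t=9.000: state=(-1.955, 0.368)
t=9.030: state=(-1.944, 0.399)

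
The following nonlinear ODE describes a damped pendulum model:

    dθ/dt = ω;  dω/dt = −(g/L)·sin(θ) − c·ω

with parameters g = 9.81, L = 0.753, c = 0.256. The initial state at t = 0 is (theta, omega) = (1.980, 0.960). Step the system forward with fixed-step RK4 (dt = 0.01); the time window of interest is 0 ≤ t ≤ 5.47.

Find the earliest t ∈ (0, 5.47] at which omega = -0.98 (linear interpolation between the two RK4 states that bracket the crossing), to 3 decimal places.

t = 0.164

t=0.000: state=(1.980, 0.960)
step 1 (dt=0.01): k1=(0.960, -12.198), k2=(0.899, -12.157), k3=(0.899, -12.159), k4=(0.838, -12.120); state += dt/6·(k1+2k2+2k3+k4)
t=0.010: state=(1.989, 0.838)
t=0.020: state=(1.997, 0.718)
t=0.030: state=(2.003, 0.597)
t=0.160: state=(1.981, -0.931)
next step: t=0.170: state=(1.971, -1.048) — omega has crossed -0.98
linear interpolation between t=0.160 (-0.93055) and t=0.170 (-1.04772) → t≈0.164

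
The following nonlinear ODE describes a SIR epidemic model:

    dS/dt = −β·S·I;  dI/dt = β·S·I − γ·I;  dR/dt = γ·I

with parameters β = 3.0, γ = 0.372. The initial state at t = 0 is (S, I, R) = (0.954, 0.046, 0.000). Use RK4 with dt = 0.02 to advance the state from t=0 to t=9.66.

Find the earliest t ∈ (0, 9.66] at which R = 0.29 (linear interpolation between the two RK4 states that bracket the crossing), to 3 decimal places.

t=0.000: state=(0.954, 0.046, 0.000)
step 1 (dt=0.02): k1=(-0.132, 0.115, 0.017), k2=(-0.135, 0.117, 0.018), k3=(-0.135, 0.117, 0.018), k4=(-0.138, 0.120, 0.018); state += dt/6·(k1+2k2+2k3+k4)
t=0.020: state=(0.951, 0.048, 0.000)
t=0.040: state=(0.948, 0.051, 0.001)
t=0.060: state=(0.946, 0.053, 0.001)
continuing one RK4 step at a time; state shown every 25 steps (Δt=0.5):
t=0.500: state=(0.835, 0.148, 0.016)
t=1.000: state=(0.577, 0.361, 0.062)
t=1.500: state=(0.284, 0.566, 0.150)
t=2.000: state=(0.114, 0.623, 0.263)
t=2.100: state=(0.095, 0.619, 0.286)
next step: t=2.120: state=(0.091, 0.618, 0.291) — R has crossed 0.29
linear interpolation between t=2.100 (0.28633) and t=2.120 (0.29093) → t≈2.116

t = 2.116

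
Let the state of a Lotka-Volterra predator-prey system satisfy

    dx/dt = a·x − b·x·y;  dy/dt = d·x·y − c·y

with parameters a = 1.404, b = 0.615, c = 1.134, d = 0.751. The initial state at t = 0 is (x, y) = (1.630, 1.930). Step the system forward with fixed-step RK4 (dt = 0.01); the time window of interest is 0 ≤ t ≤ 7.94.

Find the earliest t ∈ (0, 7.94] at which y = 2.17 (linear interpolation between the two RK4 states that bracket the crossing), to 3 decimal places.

t=0.000: state=(1.630, 1.930)
step 1 (dt=0.01): k1=(0.354, 0.174), k2=(0.353, 0.177), k3=(0.353, 0.177), k4=(0.353, 0.179); state += dt/6·(k1+2k2+2k3+k4)
t=0.010: state=(1.634, 1.932)
t=0.020: state=(1.637, 1.934)
t=0.030: state=(1.641, 1.935)
continuing one RK4 step at a time; state shown every 50 steps (Δt=0.5):
t=0.500: state=(1.781, 2.081)
t=0.690: state=(1.814, 2.169)
next step: t=0.700: state=(1.815, 2.174) — y has crossed 2.17
linear interpolation between t=0.690 (2.16889) and t=0.700 (2.17386) → t≈0.692

t = 0.692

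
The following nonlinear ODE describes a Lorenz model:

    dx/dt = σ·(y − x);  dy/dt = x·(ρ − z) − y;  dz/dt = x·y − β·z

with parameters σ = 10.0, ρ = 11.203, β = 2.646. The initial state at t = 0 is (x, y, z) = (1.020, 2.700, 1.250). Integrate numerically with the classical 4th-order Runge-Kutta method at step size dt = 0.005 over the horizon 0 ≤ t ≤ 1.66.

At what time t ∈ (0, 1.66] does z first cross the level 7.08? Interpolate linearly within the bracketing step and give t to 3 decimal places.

t = 0.312

t=0.000: state=(1.020, 2.700, 1.250)
step 1 (dt=0.005): k1=(16.800, 7.452, -0.553), k2=(16.566, 7.853, -0.417), k3=(16.582, 7.846, -0.418), k4=(16.363, 8.240, -0.281); state += dt/6·(k1+2k2+2k3+k4)
t=0.005: state=(1.103, 2.739, 1.248)
t=0.010: state=(1.184, 2.782, 1.247)
t=0.015: state=(1.263, 2.829, 1.248)
continuing one RK4 step at a time; state shown every 20 steps (Δt=0.1):
t=0.100: state=(2.542, 4.131, 1.509)
t=0.200: state=(4.448, 6.723, 2.845)
t=0.300: state=(7.012, 9.691, 6.446)
t=0.310: state=(7.278, 9.914, 6.970)
next step: t=0.315: state=(7.409, 10.014, 7.241) — z has crossed 7.08
linear interpolation between t=0.310 (6.96953) and t=0.315 (7.24144) → t≈0.312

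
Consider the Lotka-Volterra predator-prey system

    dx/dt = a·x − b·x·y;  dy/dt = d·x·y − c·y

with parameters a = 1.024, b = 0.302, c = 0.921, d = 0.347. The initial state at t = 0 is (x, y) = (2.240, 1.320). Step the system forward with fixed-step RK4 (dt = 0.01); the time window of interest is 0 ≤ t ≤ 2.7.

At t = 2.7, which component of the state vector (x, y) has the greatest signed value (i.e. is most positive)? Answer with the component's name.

largest component: y

t=0.000: state=(2.240, 1.320)
step 1 (dt=0.01): k1=(1.401, -0.190), k2=(1.406, -0.186), k3=(1.406, -0.186), k4=(1.411, -0.183); state += dt/6·(k1+2k2+2k3+k4)
t=0.010: state=(2.254, 1.318)
t=0.020: state=(2.268, 1.316)
t=0.030: state=(2.282, 1.315)
continuing one RK4 step at a time; state shown every 10 steps (Δt=0.1):
t=0.100: state=(2.385, 1.304)
t=0.200: state=(2.541, 1.296)
t=0.300: state=(2.707, 1.294)
t=0.400: state=(2.883, 1.301)
t=0.500: state=(3.071, 1.315)
t=0.600: state=(3.268, 1.339)
t=0.700: state=(3.475, 1.373)
t=0.800: state=(3.691, 1.418)
t=0.900: state=(3.915, 1.475)
t=1.000: state=(4.144, 1.547)
t=1.100: state=(4.375, 1.636)
t=1.200: state=(4.606, 1.744)
t=1.300: state=(4.832, 1.873)
t=1.400: state=(5.047, 2.028)
t=1.500: state=(5.245, 2.211)
t=1.600: state=(5.418, 2.426)
t=1.700: state=(5.557, 2.677)
t=1.800: state=(5.654, 2.967)
t=1.900: state=(5.699, 3.295)
t=2.000: state=(5.685, 3.662)
t=2.100: state=(5.605, 4.063)
t=2.200: state=(5.457, 4.491)
t=2.300: state=(5.244, 4.932)
t=2.400: state=(4.972, 5.371)
t=2.500: state=(4.653, 5.790)
t=2.600: state=(4.303, 6.168)
t=2.700: state=(3.937, 6.490)
compare at T: x=3.937, y=6.490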